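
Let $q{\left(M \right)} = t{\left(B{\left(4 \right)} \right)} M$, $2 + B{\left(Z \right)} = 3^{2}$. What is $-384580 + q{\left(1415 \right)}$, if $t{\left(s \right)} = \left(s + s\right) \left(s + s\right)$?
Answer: $-107240$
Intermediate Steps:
$B{\left(Z \right)} = 7$ ($B{\left(Z \right)} = -2 + 3^{2} = -2 + 9 = 7$)
$t{\left(s \right)} = 4 s^{2}$ ($t{\left(s \right)} = 2 s 2 s = 4 s^{2}$)
$q{\left(M \right)} = 196 M$ ($q{\left(M \right)} = 4 \cdot 7^{2} M = 4 \cdot 49 M = 196 M$)
$-384580 + q{\left(1415 \right)} = -384580 + 196 \cdot 1415 = -384580 + 277340 = -107240$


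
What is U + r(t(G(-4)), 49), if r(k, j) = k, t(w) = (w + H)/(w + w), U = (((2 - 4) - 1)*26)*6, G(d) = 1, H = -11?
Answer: -473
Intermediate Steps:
U = -468 (U = ((-2 - 1)*26)*6 = -3*26*6 = -78*6 = -468)
t(w) = (-11 + w)/(2*w) (t(w) = (w - 11)/(w + w) = (-11 + w)/((2*w)) = (-11 + w)*(1/(2*w)) = (-11 + w)/(2*w))
U + r(t(G(-4)), 49) = -468 + (½)*(-11 + 1)/1 = -468 + (½)*1*(-10) = -468 - 5 = -473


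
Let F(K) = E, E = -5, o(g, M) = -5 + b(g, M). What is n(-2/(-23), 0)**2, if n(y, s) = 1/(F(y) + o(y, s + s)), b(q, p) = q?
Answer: 529/51984 ≈ 0.010176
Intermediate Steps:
o(g, M) = -5 + g
F(K) = -5
n(y, s) = 1/(-10 + y) (n(y, s) = 1/(-5 + (-5 + y)) = 1/(-10 + y))
n(-2/(-23), 0)**2 = (1/(-10 - 2/(-23)))**2 = (1/(-10 - 2*(-1/23)))**2 = (1/(-10 + 2/23))**2 = (1/(-228/23))**2 = (-23/228)**2 = 529/51984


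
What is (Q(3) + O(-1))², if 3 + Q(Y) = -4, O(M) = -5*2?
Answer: 289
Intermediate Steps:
O(M) = -10
Q(Y) = -7 (Q(Y) = -3 - 4 = -7)
(Q(3) + O(-1))² = (-7 - 10)² = (-17)² = 289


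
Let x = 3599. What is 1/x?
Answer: 1/3599 ≈ 0.00027785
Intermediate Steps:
1/x = 1/3599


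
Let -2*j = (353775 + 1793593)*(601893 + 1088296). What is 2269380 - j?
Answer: 1814731155656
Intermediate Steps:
j = -1814728886276 (j = -(353775 + 1793593)*(601893 + 1088296)/2 = -1073684*1690189 = -½*3629457772552 = -1814728886276)
2269380 - j = 2269380 - 1*(-1814728886276) = 2269380 + 1814728886276 = 1814731155656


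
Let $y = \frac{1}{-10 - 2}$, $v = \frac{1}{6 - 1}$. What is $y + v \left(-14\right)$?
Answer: $- \frac{173}{60} \approx -2.8833$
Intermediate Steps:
$v = \frac{1}{5} \approx 0.2$
$y = - \frac{1}{12}$ ($y = \frac{1}{-10 + \left(-2 + 0\right)} = \frac{1}{-10 - 2} = \frac{1}{-12} = - \frac{1}{12} \approx -0.083333$)
$y + v \left(-14\right) = - \frac{1}{12} + \frac{1}{5} \left(-14\right) = - \frac{1}{12} - \frac{14}{5} = - \frac{173}{60}$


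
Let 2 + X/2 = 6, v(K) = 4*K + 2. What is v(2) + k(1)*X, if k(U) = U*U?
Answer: 18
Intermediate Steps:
k(U) = U**2
v(K) = 2 + 4*K
X = 8 (X = -4 + 2*6 = -4 + 12 = 8)
v(2) + k(1)*X = (2 + 4*2) + 1**2*8 = (2 + 8) + 1*8 = 10 + 8 = 18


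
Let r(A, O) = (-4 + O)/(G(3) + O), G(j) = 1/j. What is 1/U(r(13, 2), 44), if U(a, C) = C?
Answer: 1/44 ≈ 0.022727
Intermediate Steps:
r(A, O) = (-4 + O)/(1/3 + O)
1/U(r(13, 2), 44) = 1/44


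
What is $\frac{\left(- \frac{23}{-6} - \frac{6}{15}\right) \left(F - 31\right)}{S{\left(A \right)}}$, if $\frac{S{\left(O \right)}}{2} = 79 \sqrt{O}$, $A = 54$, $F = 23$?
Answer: $- \frac{103 \sqrt{6}}{10665} \approx -0.023657$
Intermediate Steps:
$S{\left(O \right)} = 158 \sqrt{O}$ ($S{\left(O \right)} = 2 \cdot 79 \sqrt{O} = 158 \sqrt{O}$)
$\frac{\left(- \frac{23}{-6} - \frac{6}{15}\right) \left(F - 31\right)}{S{\left(A \right)}} = \frac{\left(- \frac{23}{-6} - \frac{6}{15}\right) \left(23 - 31\right)}{158 \sqrt{54}} = \frac{\left(\left(-23\right) \left(- \frac{1}{6}\right) - \frac{2}{5}\right) \left(-8\right)}{158 \cdot 3 \sqrt{6}} = \frac{\left(\frac{23}{6} - \frac{2}{5}\right) \left(-8\right)}{474 \sqrt{6}} = \frac{103}{30} \left(-8\right) \frac{\sqrt{6}}{2844} = - \frac{412 \frac{\sqrt{6}}{2844}}{15} = - \frac{103 \sqrt{6}}{10665}$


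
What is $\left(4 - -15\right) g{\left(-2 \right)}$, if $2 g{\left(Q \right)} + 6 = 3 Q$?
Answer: $-114$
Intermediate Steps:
$g{\left(Q \right)} = -3 + \frac{3 Q}{2}$
$\left(4 - -15\right) g{\left(-2 \right)} = \left(4 - -15\right) \left(-3 + \frac{3}{2} \left(-2\right)\right) = \left(4 + 15\right) \left(-3 - 3\right) = 19 \left(-6\right) = -114$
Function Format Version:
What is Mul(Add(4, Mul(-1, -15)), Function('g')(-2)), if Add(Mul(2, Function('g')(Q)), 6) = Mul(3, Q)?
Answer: -114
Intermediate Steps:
Function('g')(Q) = Add(-3, Mul(Rational(3, 2), Q)) (Function('g')(Q) = Add(-3, Mul(Rational(1, 2), Mul(3, Q))) = Add(-3, Mul(Rational(3, 2), Q)))
Mul(Add(4, Mul(-1, -15)), Function('g')(-2)) = Mul(Add(4, Mul(-1, -15)), Add(-3, Mul(Rational(3, 2), -2))) = Mul(Add(4, 15), Add(-3, -3)) = Mul(19, -6) = -114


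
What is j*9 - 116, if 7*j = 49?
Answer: -53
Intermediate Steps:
j = 7 (j = (⅐)*49 = 7)
j*9 - 116 = 7*9 - 116 = 63 - 116 = -53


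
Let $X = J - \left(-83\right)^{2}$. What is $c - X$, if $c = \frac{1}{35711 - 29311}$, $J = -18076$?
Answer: $\frac{159776001}{6400} \approx 24965.0$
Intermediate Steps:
$c = \frac{1}{6400} \approx 0.00015625$
$X = -24965$ ($X = -18076 - \left(-83\right)^{2} = -18076 - 6889 = -24965$)
$c - X = \frac{1}{6400} - -24965 = \frac{1}{6400} + 24965 = \frac{159776001}{6400}$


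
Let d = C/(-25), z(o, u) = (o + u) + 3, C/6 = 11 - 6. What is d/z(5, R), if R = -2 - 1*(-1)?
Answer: -6/35 ≈ -0.17143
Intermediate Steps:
C = 30 (C = 6*(11 - 6) = 6*5 = 30)
R = -1 (R = -2 + 1 = -1)
z(o, u) = 3 + o + u
d = -6/5 (d = 30/(-25) = -1/25*30 = -6/5 ≈ -1.2000)
d/z(5, R) = -6/(5*(3 + 5 - 1)) = -6/5/7 = -6/5*⅐ = -6/35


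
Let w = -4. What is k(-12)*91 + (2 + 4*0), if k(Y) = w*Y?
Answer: 4370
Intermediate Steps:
k(Y) = -4*Y
k(-12)*91 + (2 + 4*0) = -4*(-12)*91 + (2 + 4*0) = 48*91 + (2 + 0) = 4368 + 2 = 4370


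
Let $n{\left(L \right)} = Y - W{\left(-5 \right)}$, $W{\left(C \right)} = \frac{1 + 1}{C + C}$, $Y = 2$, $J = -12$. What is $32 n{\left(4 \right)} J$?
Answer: $- \frac{4224}{5} \approx -844.8$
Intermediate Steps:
$W{\left(C \right)} = \frac{1}{C}$ ($W{\left(C \right)} = \frac{2}{2 C} = 2 \frac{1}{2 C} = \frac{1}{C}$)
$n{\left(L \right)} = \frac{11}{5}$ ($n{\left(L \right)} = 2 - \frac{1}{-5} = 2 - - \frac{1}{5} = 2 + \frac{1}{5} = \frac{11}{5}$)
$32 n{\left(4 \right)} J = 32 \cdot \frac{11}{5} \left(-12\right) = \frac{352}{5} \left(-12\right) = - \frac{4224}{5}$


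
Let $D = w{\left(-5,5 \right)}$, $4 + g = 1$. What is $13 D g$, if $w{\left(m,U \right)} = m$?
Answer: $195$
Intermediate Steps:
$g = -3$ ($g = -4 + 1 = -3$)
$D = -5$
$13 D g = 13 \left(-5\right) \left(-3\right) = \left(-65\right) \left(-3\right) = 195$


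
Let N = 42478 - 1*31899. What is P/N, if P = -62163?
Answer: -62163/10579 ≈ -5.8761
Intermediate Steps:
N = 10579 (N = 42478 - 31899 = 10579)
P/N = -62163/10579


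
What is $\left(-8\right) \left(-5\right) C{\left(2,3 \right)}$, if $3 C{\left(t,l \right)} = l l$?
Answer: $120$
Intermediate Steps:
$C{\left(t,l \right)} = \frac{l^{2}}{3}$ ($C{\left(t,l \right)} = \frac{l l}{3} = \frac{l^{2}}{3}$)
$\left(-8\right) \left(-5\right) C{\left(2,3 \right)} = \left(-8\right) \left(-5\right) \frac{3^{2}}{3} = 40 \cdot \frac{1}{3} \cdot 9 = 40 \cdot 3 = 120$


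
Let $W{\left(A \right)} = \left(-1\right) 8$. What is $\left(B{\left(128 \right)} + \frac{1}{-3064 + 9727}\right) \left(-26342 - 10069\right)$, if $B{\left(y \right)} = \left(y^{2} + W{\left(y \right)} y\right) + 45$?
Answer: $- \frac{1245784353692}{2221} \approx -5.6091 \cdot 10^{8}$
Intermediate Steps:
$W{\left(A \right)} = -8$
$B{\left(y \right)} = 45 + y^{2} - 8 y$ ($B{\left(y \right)} = \left(y^{2} - 8 y\right) + 45 = 45 + y^{2} - 8 y$)
$\left(B{\left(128 \right)} + \frac{1}{-3064 + 9727}\right) \left(-26342 - 10069\right) = \left(\left(45 + 128^{2} - 1024\right) + \frac{1}{-3064 + 9727}\right) \left(-26342 - 10069\right) = \left(\left(45 + 16384 - 1024\right) + \frac{1}{6663}\right) \left(-36411\right) = \left(15405 + \frac{1}{6663}\right) \left(-36411\right) = \frac{102643516}{6663} \left(-36411\right) = - \frac{1245784353692}{2221}$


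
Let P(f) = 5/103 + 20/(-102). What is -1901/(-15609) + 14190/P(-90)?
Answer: -232698895871/2419395 ≈ -96181.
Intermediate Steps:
P(f) = -775/5253 (P(f) = 5*(1/103) + 20*(-1/102) = 5/103 - 10/51 = -775/5253)
-1901/(-15609) + 14190/P(-90) = -1901/(-15609) + 14190/(-775/5253) = -1901*(-1/15609) + 14190*(-5253/775) = 1901/15609 - 14908014/155 = -232698895871/2419395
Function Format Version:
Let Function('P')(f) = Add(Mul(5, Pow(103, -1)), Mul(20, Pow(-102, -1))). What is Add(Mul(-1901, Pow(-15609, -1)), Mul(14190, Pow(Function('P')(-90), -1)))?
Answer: Rational(-232698895871, 2419395) ≈ -96181.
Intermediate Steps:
Function('P')(f) = Rational(-775, 5253) (Function('P')(f) = Add(Mul(5, Rational(1, 103)), Mul(20, Rational(-1, 102))) = Add(Rational(5, 103), Rational(-10, 51)) = Rational(-775, 5253))
Add(Mul(-1901, Pow(-15609, -1)), Mul(14190, Pow(Function('P')(-90), -1))) = Add(Mul(-1901, Pow(-15609, -1)), Mul(14190, Pow(Rational(-775, 5253), -1))) = Add(Mul(-1901, Rational(-1, 15609)), Mul(14190, Rational(-5253, 775))) = Add(Rational(1901, 15609), Rational(-14908014, 155)) = Rational(-232698895871, 2419395)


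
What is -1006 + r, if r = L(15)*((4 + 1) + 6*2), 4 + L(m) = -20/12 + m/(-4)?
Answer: -13993/12 ≈ -1166.1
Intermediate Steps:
L(m) = -17/3 - m/4 (L(m) = -4 + (-20/12 + m/(-4)) = -4 + (-20*1/12 + m*(-1/4)) = -4 + (-5/3 - m/4) = -17/3 - m/4)
r = -1921/12 (r = (-17/3 - 1/4*15)*((4 + 1) + 6*2) = (-17/3 - 15/4)*(5 + 12) = -113/12*17 = -1921/12 ≈ -160.08)
-1006 + r = -1006 - 1921/12 = -13993/12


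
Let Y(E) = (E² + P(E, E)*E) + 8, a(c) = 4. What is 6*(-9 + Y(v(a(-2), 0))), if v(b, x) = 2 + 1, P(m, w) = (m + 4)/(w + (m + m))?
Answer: 62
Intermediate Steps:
P(m, w) = (4 + m)/(w + 2*m)
v(b, x) = 3
Y(E) = 28/3 + E² + E/3 (Y(E) = (E² + ((4 + E)/(E + 2*E))*E) + 8 = (E² + ((4 + E)/((3*E)))*E) + 8 = (E² + ((1/(3*E))*(4 + E))*E) + 8 = (E² + ((4 + E)/(3*E))*E) + 8 = (E² + (4/3 + E/3)) + 8 = (4/3 + E² + E/3) + 8 = 28/3 + E² + E/3)
6*(-9 + Y(v(a(-2), 0))) = 6*(-9 + (28/3 + 3² + (⅓)*3)) = 6*(-9 + (28/3 + 9 + 1)) = 6*(-9 + 58/3) = 6*(31/3) = 62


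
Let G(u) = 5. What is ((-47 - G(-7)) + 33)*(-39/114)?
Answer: 13/2 ≈ 6.5000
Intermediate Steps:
((-47 - G(-7)) + 33)*(-39/114) = ((-47 - 1*5) + 33)*(-39/114) = ((-47 - 5) + 33)*(-39*1/114) = (-52 + 33)*(-13/38) = -19*(-13/38) = 13/2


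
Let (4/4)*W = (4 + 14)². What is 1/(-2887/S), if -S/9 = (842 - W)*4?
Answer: 18648/2887 ≈ 6.4593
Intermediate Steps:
W = 324 (W = (4 + 14)² = 18² = 324)
S = -18648 (S = -9*(842 - 1*324)*4 = -9*(842 - 324)*4 = -4662*4 = -9*2072 = -18648)
1/(-2887/S) = 1/(-2887/(-18648)) = 1/(-2887*(-1/18648)) = 1/(2887/18648) = 18648/2887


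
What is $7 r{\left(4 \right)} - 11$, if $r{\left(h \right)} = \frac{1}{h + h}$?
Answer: $- \frac{81}{8} \approx -10.125$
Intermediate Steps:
$r{\left(h \right)} = \frac{1}{2 h}$
$7 r{\left(4 \right)} - 11 = 7 \frac{1}{2 \cdot 4} - 11 = 7 \cdot \frac{1}{2} \cdot \frac{1}{4} - 11 = 7 \cdot \frac{1}{8} - 11 = \frac{7}{8} - 11 = - \frac{81}{8}$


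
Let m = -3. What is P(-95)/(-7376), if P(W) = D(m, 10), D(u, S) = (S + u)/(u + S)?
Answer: -1/7376 ≈ -0.00013557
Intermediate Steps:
D(u, S) = 1 (D(u, S) = (S + u)/(S + u) = 1)
P(W) = 1
P(-95)/(-7376) = 1/(-7376) = 1*(-1/7376) = -1/7376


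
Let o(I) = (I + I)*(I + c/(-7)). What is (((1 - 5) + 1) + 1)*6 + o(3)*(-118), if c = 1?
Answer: -14244/7 ≈ -2034.9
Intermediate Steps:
o(I) = 2*I*(-⅐ + I) (o(I) = (I + I)*(I + 1/(-7)) = (2*I)*(I + 1*(-⅐)) = (2*I)*(I - ⅐) = (2*I)*(-⅐ + I) = 2*I*(-⅐ + I))
(((1 - 5) + 1) + 1)*6 + o(3)*(-118) = (((1 - 5) + 1) + 1)*6 + ((2/7)*3*(-1 + 7*3))*(-118) = ((-4 + 1) + 1)*6 + ((2/7)*3*(-1 + 21))*(-118) = (-3 + 1)*6 + ((2/7)*3*20)*(-118) = -2*6 + (120/7)*(-118) = -12 - 14160/7 = -14244/7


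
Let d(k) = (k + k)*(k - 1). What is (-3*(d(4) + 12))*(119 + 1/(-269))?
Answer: -3457080/269 ≈ -12852.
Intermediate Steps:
d(k) = 2*k*(-1 + k) (d(k) = (2*k)*(-1 + k) = 2*k*(-1 + k))
(-3*(d(4) + 12))*(119 + 1/(-269)) = (-3*(2*4*(-1 + 4) + 12))*(119 + 1/(-269)) = (-3*(2*4*3 + 12))*(119 - 1/269) = -3*(24 + 12)*(32010/269) = -3*36*(32010/269) = -108*32010/269 = -3457080/269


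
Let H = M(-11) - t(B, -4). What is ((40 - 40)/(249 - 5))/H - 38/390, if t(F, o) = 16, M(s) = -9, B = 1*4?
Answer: -19/195 ≈ -0.097436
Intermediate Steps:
B = 4
H = -25 (H = -9 - 1*16 = -9 - 16 = -25)
((40 - 40)/(249 - 5))/H - 38/390 = ((40 - 40)/(249 - 5))/(-25) - 38/390 = (0/244)*(-1/25) - 38*1/390 = (0*(1/244))*(-1/25) - 19/195 = 0*(-1/25) - 19/195 = 0 - 19/195 = -19/195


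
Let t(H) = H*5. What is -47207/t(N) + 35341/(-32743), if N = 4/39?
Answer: -60282960059/654860 ≈ -92055.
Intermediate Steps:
N = 4/39 (N = 4*(1/39) = 4/39 ≈ 0.10256)
t(H) = 5*H
-47207/t(N) + 35341/(-32743) = -47207/(5*(4/39)) + 35341/(-32743) = -47207/20/39 + 35341*(-1/32743) = -47207*39/20 - 35341/32743 = -1841073/20 - 35341/32743 = -60282960059/654860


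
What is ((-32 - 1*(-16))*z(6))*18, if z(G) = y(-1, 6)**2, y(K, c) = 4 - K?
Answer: -7200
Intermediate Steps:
z(G) = 25 (z(G) = (4 - 1*(-1))**2 = (4 + 1)**2 = 5**2 = 25)
((-32 - 1*(-16))*z(6))*18 = ((-32 - 1*(-16))*25)*18 = ((-32 + 16)*25)*18 = -16*25*18 = -400*18 = -7200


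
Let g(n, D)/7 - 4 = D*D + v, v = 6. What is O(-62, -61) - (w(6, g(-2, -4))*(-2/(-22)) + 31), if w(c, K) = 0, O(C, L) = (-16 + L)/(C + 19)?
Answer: -1256/43 ≈ -29.209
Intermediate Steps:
g(n, D) = 70 + 7*D² (g(n, D) = 28 + 7*(D*D + 6) = 28 + 7*(D² + 6) = 28 + 7*(6 + D²) = 28 + (42 + 7*D²) = 70 + 7*D²)
O(C, L) = (-16 + L)/(19 + C)
O(-62, -61) - (w(6, g(-2, -4))*(-2/(-22)) + 31) = (-16 - 61)/(19 - 62) - (0*(-2/(-22)) + 31) = -77/(-43) - (0*(-2*(-1/22)) + 31) = -1/43*(-77) - (0*(1/11) + 31) = 77/43 - (0 + 31) = 77/43 - 1*31 = 77/43 - 31 = -1256/43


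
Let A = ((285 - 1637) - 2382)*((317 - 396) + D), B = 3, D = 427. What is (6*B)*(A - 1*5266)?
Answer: -23484564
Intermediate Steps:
A = -1299432 (A = ((285 - 1637) - 2382)*((317 - 396) + 427) = (-1352 - 2382)*(-79 + 427) = -3734*348 = -1299432)
(6*B)*(A - 1*5266) = (6*3)*(-1299432 - 1*5266) = 18*(-1299432 - 5266) = 18*(-1304698) = -23484564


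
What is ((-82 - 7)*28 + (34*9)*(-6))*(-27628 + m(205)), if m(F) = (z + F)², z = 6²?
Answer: -131800584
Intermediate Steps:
z = 36
m(F) = (36 + F)²
((-82 - 7)*28 + (34*9)*(-6))*(-27628 + m(205)) = ((-82 - 7)*28 + (34*9)*(-6))*(-27628 + (36 + 205)²) = (-89*28 + 306*(-6))*(-27628 + 241²) = (-2492 - 1836)*(-27628 + 58081) = -4328*30453 = -131800584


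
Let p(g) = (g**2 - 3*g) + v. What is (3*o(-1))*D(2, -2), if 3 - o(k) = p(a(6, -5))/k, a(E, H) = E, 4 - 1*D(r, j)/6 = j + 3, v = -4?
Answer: 918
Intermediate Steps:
D(r, j) = 6 - 6*j (D(r, j) = 24 - 6*(j + 3) = 24 - 6*(3 + j) = 24 + (-18 - 6*j) = 6 - 6*j)
p(g) = -4 + g**2 - 3*g (p(g) = (g**2 - 3*g) - 4 = -4 + g**2 - 3*g)
o(k) = 3 - 14/k (o(k) = 3 - (-4 + 6**2 - 3*6)/k = 3 - (-4 + 36 - 18)/k = 3 - 14/k)
(3*o(-1))*D(2, -2) = (3*(3 - 14/(-1)))*(6 - 6*(-2)) = (3*(3 - 14*(-1)))*(6 + 12) = (3*(3 + 14))*18 = (3*17)*18 = 51*18 = 918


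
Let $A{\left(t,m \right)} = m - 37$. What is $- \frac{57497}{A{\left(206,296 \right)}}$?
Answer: $- \frac{57497}{259} \approx -222.0$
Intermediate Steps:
$A{\left(t,m \right)} = -37 + m$ ($A{\left(t,m \right)} = m - 37 = -37 + m$)
$- \frac{57497}{A{\left(206,296 \right)}} = - \frac{57497}{-37 + 296} = - \frac{57497}{259}$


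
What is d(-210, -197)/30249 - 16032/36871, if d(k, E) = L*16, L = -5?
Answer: -487901648/1115310879 ≈ -0.43746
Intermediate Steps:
d(k, E) = -80 (d(k, E) = -5*16 = -80)
d(-210, -197)/30249 - 16032/36871 = -80/30249 - 16032/36871 = -487901648/1115310879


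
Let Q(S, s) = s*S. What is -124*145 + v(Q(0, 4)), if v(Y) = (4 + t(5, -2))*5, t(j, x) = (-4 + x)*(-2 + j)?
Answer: -18050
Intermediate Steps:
Q(S, s) = S*s
v(Y) = -70 (v(Y) = (4 + (8 - 4*5 - 2*(-2) + 5*(-2)))*5 = (4 + (8 - 20 + 4 - 10))*5 = (4 - 18)*5 = -14*5 = -70)
-124*145 + v(Q(0, 4)) = -124*145 - 70 = -17980 - 70 = -18050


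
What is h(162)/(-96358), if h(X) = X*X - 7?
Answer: -26237/96358 ≈ -0.27229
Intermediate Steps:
h(X) = -7 + X² (h(X) = X² - 7 = -7 + X²)
h(162)/(-96358) = (-7 + 162²)/(-96358) = (-7 + 26244)*(-1/96358) = 26237*(-1/96358) = -26237/96358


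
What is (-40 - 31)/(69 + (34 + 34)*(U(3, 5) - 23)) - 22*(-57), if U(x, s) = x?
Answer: 1618985/1291 ≈ 1254.1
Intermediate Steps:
(-40 - 31)/(69 + (34 + 34)*(U(3, 5) - 23)) - 22*(-57) = (-40 - 31)/(69 + (34 + 34)*(3 - 23)) - 22*(-57) = -71/(69 + 68*(-20)) + 1254 = -71/(69 - 1360) + 1254 = -71/(-1291) + 1254 = -71*(-1/1291) + 1254 = 71/1291 + 1254 = 1618985/1291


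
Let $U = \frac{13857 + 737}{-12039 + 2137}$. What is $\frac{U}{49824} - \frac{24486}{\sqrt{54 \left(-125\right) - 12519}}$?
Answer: $- \frac{7297}{246678624} + \frac{8162 i \sqrt{2141}}{2141} \approx -2.9581 \cdot 10^{-5} + 176.4 i$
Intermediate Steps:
$U = - \frac{7297}{4951}$ ($U = \frac{14594}{-9902} = 14594 \left(- \frac{1}{9902}\right) = - \frac{7297}{4951} \approx -1.4738$)
$\frac{U}{49824} - \frac{24486}{\sqrt{54 \left(-125\right) - 12519}} = - \frac{7297}{4951 \cdot 49824} - \frac{24486}{\sqrt{54 \left(-125\right) - 12519}} = \left(- \frac{7297}{4951}\right) \frac{1}{49824} - \frac{24486}{\sqrt{-6750 - 12519}} = - \frac{7297}{246678624} - \frac{24486}{\sqrt{-19269}} = - \frac{7297}{246678624} - \frac{24486}{3 i \sqrt{2141}} = - \frac{7297}{246678624} - 24486 \left(- \frac{i \sqrt{2141}}{6423}\right) = - \frac{7297}{246678624} + \frac{8162 i \sqrt{2141}}{2141}$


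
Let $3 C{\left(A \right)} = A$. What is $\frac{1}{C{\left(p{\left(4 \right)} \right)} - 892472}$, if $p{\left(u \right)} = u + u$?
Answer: $- \frac{3}{2677408} \approx -1.1205 \cdot 10^{-6}$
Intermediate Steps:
$p{\left(u \right)} = 2 u$
$C{\left(A \right)} = \frac{A}{3}$
$\frac{1}{C{\left(p{\left(4 \right)} \right)} - 892472} = \frac{1}{\frac{2 \cdot 4}{3} - 892472} = \frac{1}{\frac{1}{3} \cdot 8 - 892472} = \frac{1}{\frac{8}{3} - 892472} = \frac{1}{- \frac{2677408}{3}} = - \frac{3}{2677408}$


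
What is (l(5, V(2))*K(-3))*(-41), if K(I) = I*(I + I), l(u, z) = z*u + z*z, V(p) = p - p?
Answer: 0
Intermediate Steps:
V(p) = 0
l(u, z) = z² + u*z (l(u, z) = u*z + z² = z² + u*z)
K(I) = 2*I² (K(I) = I*(2*I) = 2*I²)
(l(5, V(2))*K(-3))*(-41) = ((0*(5 + 0))*(2*(-3)²))*(-41) = ((0*5)*(2*9))*(-41) = (0*18)*(-41) = 0*(-41) = 0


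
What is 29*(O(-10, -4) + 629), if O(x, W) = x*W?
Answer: 19401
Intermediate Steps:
O(x, W) = W*x
29*(O(-10, -4) + 629) = 29*(-4*(-10) + 629) = 29*(40 + 629) = 29*669 = 19401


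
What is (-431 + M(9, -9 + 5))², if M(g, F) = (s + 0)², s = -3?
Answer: 178084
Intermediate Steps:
M(g, F) = 9 (M(g, F) = (-3 + 0)² = (-3)² = 9)
(-431 + M(9, -9 + 5))² = (-431 + 9)² = (-422)² = 178084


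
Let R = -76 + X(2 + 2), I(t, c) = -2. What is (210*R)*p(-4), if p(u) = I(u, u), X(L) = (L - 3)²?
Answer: 31500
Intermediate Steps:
X(L) = (-3 + L)²
p(u) = -2
R = -75 (R = -76 + (-3 + (2 + 2))² = -76 + (-3 + 4)² = -76 + 1² = -76 + 1 = -75)
(210*R)*p(-4) = (210*(-75))*(-2) = -15750*(-2) = 31500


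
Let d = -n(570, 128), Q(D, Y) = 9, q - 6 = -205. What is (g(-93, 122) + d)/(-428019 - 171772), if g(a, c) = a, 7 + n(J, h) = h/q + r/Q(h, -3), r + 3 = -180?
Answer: 38819/358075227 ≈ 0.00010841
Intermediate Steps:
q = -199 (q = 6 - 205 = -199)
r = -183 (r = -3 - 180 = -183)
n(J, h) = -82/3 - h/199 (n(J, h) = -7 + (h/(-199) - 183/9) = -7 + (h*(-1/199) - 183*⅑) = -7 + (-h/199 - 61/3) = -7 + (-61/3 - h/199) = -82/3 - h/199)
d = 16702/597 (d = -(-82/3 - 1/199*128) = -(-82/3 - 128/199) = -1*(-16702/597) = 16702/597 ≈ 27.977)
(g(-93, 122) + d)/(-428019 - 171772) = (-93 + 16702/597)/(-428019 - 171772) = -38819/597/(-599791) = -38819/597*(-1/599791) = 38819/358075227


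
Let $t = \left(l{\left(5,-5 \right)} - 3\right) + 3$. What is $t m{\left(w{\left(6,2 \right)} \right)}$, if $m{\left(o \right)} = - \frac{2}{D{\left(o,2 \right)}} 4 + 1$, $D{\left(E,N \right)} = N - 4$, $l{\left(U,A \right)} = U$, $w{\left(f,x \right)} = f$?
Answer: $25$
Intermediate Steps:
$D{\left(E,N \right)} = -4 + N$ ($D{\left(E,N \right)} = N - 4 = -4 + N$)
$t = 5$ ($t = \left(5 - 3\right) + 3 = 2 + 3 = 5$)
$m{\left(o \right)} = 5$ ($m{\left(o \right)} = - \frac{2}{-4 + 2} \cdot 4 + 1 = - \frac{2}{-2} \cdot 4 + 1 = \left(-2\right) \left(- \frac{1}{2}\right) 4 + 1 = 1 \cdot 4 + 1 = 4 + 1 = 5$)
$t m{\left(w{\left(6,2 \right)} \right)} = 5 \cdot 5 = 25$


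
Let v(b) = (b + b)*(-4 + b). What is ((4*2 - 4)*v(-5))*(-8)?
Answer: -2880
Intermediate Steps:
v(b) = 2*b*(-4 + b) (v(b) = (2*b)*(-4 + b) = 2*b*(-4 + b))
((4*2 - 4)*v(-5))*(-8) = ((4*2 - 4)*(2*(-5)*(-4 - 5)))*(-8) = ((8 - 4)*(2*(-5)*(-9)))*(-8) = (4*90)*(-8) = 360*(-8) = -2880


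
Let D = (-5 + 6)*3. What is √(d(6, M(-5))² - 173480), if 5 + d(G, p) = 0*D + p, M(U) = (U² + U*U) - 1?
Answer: 2*I*√42886 ≈ 414.18*I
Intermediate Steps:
D = 3 (D = 1*3 = 3)
M(U) = -1 + 2*U² (M(U) = (U² + U²) - 1 = 2*U² - 1 = -1 + 2*U²)
d(G, p) = -5 + p (d(G, p) = -5 + (0*3 + p) = -5 + (0 + p) = -5 + p)
√(d(6, M(-5))² - 173480) = √((-5 + (-1 + 2*(-5)²))² - 173480) = √((-5 + (-1 + 2*25))² - 173480) = √((-5 + (-1 + 50))² - 173480) = √((-5 + 49)² - 173480) = √(44² - 173480) = √(1936 - 173480) = √(-171544) = 2*I*√42886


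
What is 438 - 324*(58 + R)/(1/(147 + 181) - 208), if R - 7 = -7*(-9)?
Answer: 14494830/22741 ≈ 637.39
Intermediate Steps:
R = 70 (R = 7 - 7*(-9) = 7 + 63 = 70)
438 - 324*(58 + R)/(1/(147 + 181) - 208) = 438 - 324*(58 + 70)/(1/(147 + 181) - 208) = 438 - 41472/(1/328 - 208) = 438 - 41472/(-68223/328) = 438 - 41472*(-328)/68223 = 438 - 324*(-41984/68223) = 438 + 4534272/22741 = 14494830/22741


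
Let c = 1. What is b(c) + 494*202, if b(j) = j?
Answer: 99789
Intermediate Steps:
b(c) + 494*202 = 1 + 494*202 = 1 + 99788 = 99789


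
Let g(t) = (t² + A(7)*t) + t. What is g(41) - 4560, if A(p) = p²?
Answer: -829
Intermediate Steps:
g(t) = t² + 50*t (g(t) = (t² + 7²*t) + t = (t² + 49*t) + t = t² + 50*t)
g(41) - 4560 = 41*(50 + 41) - 4560 = 41*91 - 4560 = 3731 - 4560 = -829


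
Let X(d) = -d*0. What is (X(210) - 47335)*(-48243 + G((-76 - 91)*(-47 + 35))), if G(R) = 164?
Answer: 2275819465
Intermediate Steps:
X(d) = 0
(X(210) - 47335)*(-48243 + G((-76 - 91)*(-47 + 35))) = (0 - 47335)*(-48243 + 164) = -47335*(-48079) = 2275819465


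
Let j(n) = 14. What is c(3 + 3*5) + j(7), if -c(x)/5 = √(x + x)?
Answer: -16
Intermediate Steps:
c(x) = -5*√2*√x (c(x) = -5*√(x + x) = -5*√2*√x)
c(3 + 3*5) + j(7) = -5*√2*√(3 + 3*5) + 14 = -5*√2*√(3 + 15) + 14 = -5*√2*√18 + 14 = -5*√2*3*√2 + 14 = -30 + 14 = -16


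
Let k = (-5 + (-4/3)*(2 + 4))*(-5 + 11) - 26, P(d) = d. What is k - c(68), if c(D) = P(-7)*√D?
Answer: -104 + 14*√17 ≈ -46.276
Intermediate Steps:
c(D) = -7*√D
k = -104 (k = (-5 - 4*⅓*6)*6 - 26 = (-5 - 4/3*6)*6 - 26 = (-5 - 8)*6 - 26 = -13*6 - 26 = -78 - 26 = -104)
k - c(68) = -104 - (-7)*√68 = -104 - (-7)*2*√17 = -104 - (-14)*√17 = -104 + 14*√17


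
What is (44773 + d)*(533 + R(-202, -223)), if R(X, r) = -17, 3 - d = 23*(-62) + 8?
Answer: 23836104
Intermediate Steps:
d = 1421 (d = 3 - (23*(-62) + 8) = 3 - (-1426 + 8) = 3 - 1*(-1418) = 3 + 1418 = 1421)
(44773 + d)*(533 + R(-202, -223)) = (44773 + 1421)*(533 - 17) = 46194*516 = 23836104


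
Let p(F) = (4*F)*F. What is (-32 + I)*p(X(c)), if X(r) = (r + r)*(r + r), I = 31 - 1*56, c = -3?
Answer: -295488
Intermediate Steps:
I = -25 (I = 31 - 56 = -25)
X(r) = 4*r² (X(r) = (2*r)*(2*r) = 4*r²)
p(F) = 4*F²
(-32 + I)*p(X(c)) = (-32 - 25)*(4*(4*(-3)²)²) = -228*(4*9)² = -228*36² = -228*1296 = -57*5184 = -295488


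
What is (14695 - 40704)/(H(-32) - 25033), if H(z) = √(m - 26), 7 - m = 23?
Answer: 651083297/626651131 + 26009*I*√42/626651131 ≈ 1.039 + 0.00026898*I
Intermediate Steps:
m = -16 (m = 7 - 1*23 = 7 - 23 = -16)
H(z) = I*√42 (H(z) = √(-16 - 26) = √(-42) = I*√42)
(14695 - 40704)/(H(-32) - 25033) = (14695 - 40704)/(I*√42 - 25033) = -26009/(-25033 + I*√42)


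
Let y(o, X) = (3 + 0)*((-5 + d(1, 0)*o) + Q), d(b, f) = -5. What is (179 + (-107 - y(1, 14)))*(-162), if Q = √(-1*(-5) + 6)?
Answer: -16524 + 486*√11 ≈ -14912.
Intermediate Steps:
Q = √11 (Q = √(5 + 6) = √11 ≈ 3.3166)
y(o, X) = -15 - 15*o + 3*√11 (y(o, X) = (3 + 0)*((-5 - 5*o) + √11) = 3*(-5 + √11 - 5*o) = -15 - 15*o + 3*√11)
(179 + (-107 - y(1, 14)))*(-162) = (179 + (-107 - (-15 - 15*1 + 3*√11)))*(-162) = (179 + (-107 - (-15 - 15 + 3*√11)))*(-162) = (179 + (-107 - (-30 + 3*√11)))*(-162) = (179 + (-107 + (30 - 3*√11)))*(-162) = (179 + (-77 - 3*√11))*(-162) = (102 - 3*√11)*(-162) = -16524 + 486*√11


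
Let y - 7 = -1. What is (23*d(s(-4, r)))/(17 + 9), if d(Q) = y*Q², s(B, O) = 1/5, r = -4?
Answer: 69/325 ≈ 0.21231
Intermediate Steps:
s(B, O) = ⅕
y = 6 (y = 7 - 1 = 6)
d(Q) = 6*Q²
(23*d(s(-4, r)))/(17 + 9) = (23*(6*(⅕)²))/(17 + 9) = (23*(6*(1/25)))/26 = (23*(6/25))*(1/26) = (138/25)*(1/26) = 69/325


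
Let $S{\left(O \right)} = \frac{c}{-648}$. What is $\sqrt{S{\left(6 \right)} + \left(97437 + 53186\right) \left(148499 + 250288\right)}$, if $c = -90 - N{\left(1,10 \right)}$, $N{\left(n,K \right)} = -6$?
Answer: $\frac{\sqrt{19461544153566}}{18} \approx 2.4508 \cdot 10^{5}$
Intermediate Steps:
$c = -84$ ($c = -90 - -6 = -90 + 6 = -84$)
$S{\left(O \right)} = \frac{7}{54}$ ($S{\left(O \right)} = - \frac{84}{-648} = \left(-84\right) \left(- \frac{1}{648}\right) = \frac{7}{54}$)
$\sqrt{S{\left(6 \right)} + \left(97437 + 53186\right) \left(148499 + 250288\right)} = \sqrt{\frac{7}{54} + \left(97437 + 53186\right) \left(148499 + 250288\right)} = \sqrt{\frac{7}{54} + 150623 \cdot 398787} = \sqrt{\frac{7}{54} + 60066494301} = \sqrt{\frac{3243590692261}{54}} = \frac{\sqrt{19461544153566}}{18}$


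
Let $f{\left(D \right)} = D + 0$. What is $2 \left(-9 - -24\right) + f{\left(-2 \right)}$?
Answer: $28$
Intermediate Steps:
$f{\left(D \right)} = D$
$2 \left(-9 - -24\right) + f{\left(-2 \right)} = 2 \left(-9 - -24\right) - 2 = 2 \left(-9 + 24\right) - 2 = 2 \cdot 15 - 2 = 30 - 2 = 28$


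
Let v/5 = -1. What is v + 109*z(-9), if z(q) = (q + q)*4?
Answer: -7853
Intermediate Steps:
v = -5 (v = 5*(-1) = -5)
z(q) = 8*q (z(q) = (2*q)*4 = 8*q)
v + 109*z(-9) = -5 + 109*(8*(-9)) = -5 + 109*(-72) = -5 - 7848 = -7853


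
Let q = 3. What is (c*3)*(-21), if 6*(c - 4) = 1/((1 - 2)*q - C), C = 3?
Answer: -1001/4 ≈ -250.25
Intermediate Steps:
c = 143/36 (c = 4 + 1/(6*((1 - 2)*3 - 1*3)) = 4 + 1/(6*(-1*3 - 3)) = 4 + 1/(6*(-3 - 3)) = 4 + (⅙)/(-6) = 4 + (⅙)*(-⅙) = 4 - 1/36 = 143/36 ≈ 3.9722)
(c*3)*(-21) = ((143/36)*3)*(-21) = (143/12)*(-21) = -1001/4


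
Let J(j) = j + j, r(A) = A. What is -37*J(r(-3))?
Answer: 222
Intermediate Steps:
J(j) = 2*j
-37*J(r(-3)) = -74*(-3) = -37*(-6) = 222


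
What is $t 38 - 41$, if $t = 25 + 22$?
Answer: $1745$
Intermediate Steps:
$t = 47$
$t 38 - 41 = 47 \cdot 38 - 41 = 1786 - 41 = 1745$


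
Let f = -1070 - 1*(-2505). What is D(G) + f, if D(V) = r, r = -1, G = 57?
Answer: 1434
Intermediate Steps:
D(V) = -1
f = 1435 (f = -1070 + 2505 = 1435)
D(G) + f = -1 + 1435 = 1434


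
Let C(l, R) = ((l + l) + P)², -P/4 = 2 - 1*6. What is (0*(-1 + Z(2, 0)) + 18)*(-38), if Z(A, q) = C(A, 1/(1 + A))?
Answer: -684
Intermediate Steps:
P = 16 (P = -4*(2 - 1*6) = -4*(2 - 6) = -4*(-4) = 16)
C(l, R) = (16 + 2*l)² (C(l, R) = ((l + l) + 16)² = (2*l + 16)² = (16 + 2*l)²)
Z(A, q) = 4*(8 + A)²
(0*(-1 + Z(2, 0)) + 18)*(-38) = (0*(-1 + 4*(8 + 2)²) + 18)*(-38) = (0*(-1 + 4*10²) + 18)*(-38) = (0*(-1 + 4*100) + 18)*(-38) = (0*(-1 + 400) + 18)*(-38) = (0*399 + 18)*(-38) = (0 + 18)*(-38) = 18*(-38) = -684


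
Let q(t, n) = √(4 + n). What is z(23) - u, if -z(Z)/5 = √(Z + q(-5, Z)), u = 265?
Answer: -265 - 5*√(23 + 3*√3) ≈ -291.55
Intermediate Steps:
z(Z) = -5*√(Z + √(4 + Z))
z(23) - u = -5*√(23 + √(4 + 23)) - 1*265 = -5*√(23 + √27) - 265 = -5*√(23 + 3*√3) - 265 = -265 - 5*√(23 + 3*√3)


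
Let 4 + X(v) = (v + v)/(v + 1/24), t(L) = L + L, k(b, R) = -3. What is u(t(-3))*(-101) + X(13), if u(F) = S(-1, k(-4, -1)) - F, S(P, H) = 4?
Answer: -316758/313 ≈ -1012.0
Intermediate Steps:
t(L) = 2*L
X(v) = -4 + 2*v/(1/24 + v) (X(v) = -4 + (v + v)/(v + 1/24) = -4 + (2*v)/(v + 1/24) = -4 + (2*v)/(1/24 + v) = -4 + 2*v/(1/24 + v))
u(F) = 4 - F
u(t(-3))*(-101) + X(13) = (4 - 2*(-3))*(-101) + 4*(-1 - 12*13)/(1 + 24*13) = (4 - 1*(-6))*(-101) + 4*(-1 - 156)/(1 + 312) = (4 + 6)*(-101) + 4*(-157)/313 = 10*(-101) + 4*(1/313)*(-157) = -1010 - 628/313 = -316758/313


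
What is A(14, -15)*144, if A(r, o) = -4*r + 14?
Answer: -6048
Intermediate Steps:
A(r, o) = 14 - 4*r
A(14, -15)*144 = (14 - 4*14)*144 = (14 - 56)*144 = -42*144 = -6048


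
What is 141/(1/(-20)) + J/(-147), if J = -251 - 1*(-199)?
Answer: -414488/147 ≈ -2819.6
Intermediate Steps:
J = -52 (J = -251 + 199 = -52)
141/(1/(-20)) + J/(-147) = 141/(1/(-20)) - 52/(-147) = 141/(-1/20) - 52*(-1/147) = 141*(-20) + 52/147 = -2820 + 52/147 = -414488/147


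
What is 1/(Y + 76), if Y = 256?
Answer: 1/332 ≈ 0.0030120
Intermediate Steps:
1/(Y + 76) = 1/(256 + 76) = 1/332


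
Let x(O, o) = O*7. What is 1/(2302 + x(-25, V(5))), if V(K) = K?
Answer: 1/2127 ≈ 0.00047015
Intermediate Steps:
x(O, o) = 7*O
1/(2302 + x(-25, V(5))) = 1/(2302 + 7*(-25)) = 1/(2302 - 175) = 1/2127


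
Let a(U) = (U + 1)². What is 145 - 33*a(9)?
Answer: -3155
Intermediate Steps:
a(U) = (1 + U)²
145 - 33*a(9) = 145 - 33*(1 + 9)² = 145 - 33*10² = 145 - 33*100 = 145 - 3300 = -3155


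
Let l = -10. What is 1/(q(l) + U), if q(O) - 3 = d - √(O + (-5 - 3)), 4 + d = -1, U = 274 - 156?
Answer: 58/6737 + 3*I*√2/13474 ≈ 0.0086092 + 0.00031488*I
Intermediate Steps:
U = 118
d = -5 (d = -4 - 1 = -5)
q(O) = -2 - √(-8 + O) (q(O) = 3 + (-5 - √(O + (-5 - 3))) = 3 + (-5 - √(O - 8)) = 3 + (-5 - √(-8 + O)) = -2 - √(-8 + O))
1/(q(l) + U) = 1/((-2 - √(-8 - 10)) + 118) = 1/((-2 - √(-18)) + 118) = 1/((-2 - 3*I*√2) + 118) = 1/(116 - 3*I*√2)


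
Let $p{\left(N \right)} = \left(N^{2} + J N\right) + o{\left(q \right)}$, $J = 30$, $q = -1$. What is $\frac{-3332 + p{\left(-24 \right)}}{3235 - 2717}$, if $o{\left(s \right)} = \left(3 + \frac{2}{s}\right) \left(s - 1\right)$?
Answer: $- \frac{47}{7} \approx -6.7143$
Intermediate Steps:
$o{\left(s \right)} = \left(-1 + s\right) \left(3 + \frac{2}{s}\right)$ ($o{\left(s \right)} = \left(3 + \frac{2}{s}\right) \left(-1 + s\right) = \left(-1 + s\right) \left(3 + \frac{2}{s}\right)$)
$p{\left(N \right)} = -2 + N^{2} + 30 N$ ($p{\left(N \right)} = \left(N^{2} + 30 N\right) - \left(4 - 2\right) = \left(N^{2} + 30 N\right) - 2 = -2 + N^{2} + 30 N$)
$\frac{-3332 + p{\left(-24 \right)}}{3235 - 2717} = \frac{-3332 + \left(-2 + \left(-24\right)^{2} + 30 \left(-24\right)\right)}{3235 - 2717} = \frac{-3332 - 146}{518} = \left(-3332 - 146\right) \frac{1}{518} = \left(-3478\right) \frac{1}{518} = - \frac{47}{7}$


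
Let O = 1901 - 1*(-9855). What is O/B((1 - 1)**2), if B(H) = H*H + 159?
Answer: 11756/159 ≈ 73.937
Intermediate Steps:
O = 11756 (O = 1901 + 9855 = 11756)
B(H) = 159 + H**2 (B(H) = H**2 + 159 = 159 + H**2)
O/B((1 - 1)**2) = 11756/(159 + ((1 - 1)**2)**2) = 11756/(159 + (0**2)**2) = 11756/(159 + 0**2) = 11756/(159 + 0) = 11756/159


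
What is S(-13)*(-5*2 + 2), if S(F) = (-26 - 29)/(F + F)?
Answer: -220/13 ≈ -16.923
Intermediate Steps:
S(F) = -55/(2*F) (S(F) = -55*1/(2*F) = -55/(2*F))
S(-13)*(-5*2 + 2) = (-55/2/(-13))*(-5*2 + 2) = (-55/2*(-1/13))*(-10 + 2) = (55/26)*(-8) = -220/13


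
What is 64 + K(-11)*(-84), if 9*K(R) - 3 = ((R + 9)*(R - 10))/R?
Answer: 788/11 ≈ 71.636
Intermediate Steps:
K(R) = ⅓ + (-10 + R)*(9 + R)/(9*R) (K(R) = ⅓ + (((R + 9)*(R - 10))/R)/9 = ⅓ + (((9 + R)*(-10 + R))/R)/9 = ⅓ + (((-10 + R)*(9 + R))/R)/9 = ⅓ + ((-10 + R)*(9 + R)/R)/9 = ⅓ + (-10 + R)*(9 + R)/(9*R))
64 + K(-11)*(-84) = 64 + ((⅑)*(-90 - 11*(2 - 11))/(-11))*(-84) = 64 + ((⅑)*(-1/11)*(-90 - 11*(-9)))*(-84) = 64 + ((⅑)*(-1/11)*(-90 + 99))*(-84) = 64 + ((⅑)*(-1/11)*9)*(-84) = 64 - 1/11*(-84) = 64 + 84/11 = 788/11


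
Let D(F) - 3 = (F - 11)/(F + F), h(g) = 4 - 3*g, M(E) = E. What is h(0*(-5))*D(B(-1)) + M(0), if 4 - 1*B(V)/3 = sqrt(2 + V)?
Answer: 104/9 ≈ 11.556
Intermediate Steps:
B(V) = 12 - 3*sqrt(2 + V)
h(g) = 4 - 3*g
D(F) = 3 + (-11 + F)/(2*F) (D(F) = 3 + (F - 11)/(F + F) = 3 + (-11 + F)/((2*F)) = 3 + (-11 + F)*(1/(2*F)) = 3 + (-11 + F)/(2*F))
h(0*(-5))*D(B(-1)) + M(0) = (4 - 0*(-5))*((-11 + 7*(12 - 3*sqrt(2 - 1)))/(2*(12 - 3*sqrt(2 - 1)))) + 0 = (4 - 3*0)*((-11 + 7*(12 - 3*sqrt(1)))/(2*(12 - 3*sqrt(1)))) + 0 = (4 + 0)*((-11 + 7*(12 - 3*1))/(2*(12 - 3*1))) + 0 = 4*((-11 + 7*(12 - 3))/(2*(12 - 3))) + 0 = 4*((1/2)*(-11 + 7*9)/9) + 0 = 4*((1/2)*(1/9)*(-11 + 63)) + 0 = 4*((1/2)*(1/9)*52) + 0 = 4*(26/9) + 0 = 104/9 + 0 = 104/9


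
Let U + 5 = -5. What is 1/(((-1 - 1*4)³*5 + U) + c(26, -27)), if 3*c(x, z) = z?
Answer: -1/644 ≈ -0.0015528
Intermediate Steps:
U = -10 (U = -5 - 5 = -10)
c(x, z) = z/3
1/(((-1 - 1*4)³*5 + U) + c(26, -27)) = 1/(((-1 - 1*4)³*5 - 10) + (⅓)*(-27)) = 1/(((-1 - 4)³*5 - 10) - 9) = 1/(((-5)³*5 - 10) - 9) = 1/((-125*5 - 10) - 9) = 1/((-625 - 10) - 9) = 1/(-635 - 9) = 1/(-644) = -1/644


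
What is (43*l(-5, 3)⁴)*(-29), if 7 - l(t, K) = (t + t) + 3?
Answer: -47904752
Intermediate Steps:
l(t, K) = 4 - 2*t (l(t, K) = 7 - ((t + t) + 3) = 7 - (2*t + 3) = 7 - (3 + 2*t) = 7 + (-3 - 2*t) = 4 - 2*t)
(43*l(-5, 3)⁴)*(-29) = (43*(4 - 2*(-5))⁴)*(-29) = (43*(4 + 10)⁴)*(-29) = (43*14⁴)*(-29) = (43*38416)*(-29) = 1651888*(-29) = -47904752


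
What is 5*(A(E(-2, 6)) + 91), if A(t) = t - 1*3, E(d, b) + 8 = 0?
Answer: 400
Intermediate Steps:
E(d, b) = -8 (E(d, b) = -8 + 0 = -8)
A(t) = -3 + t (A(t) = t - 3 = -3 + t)
5*(A(E(-2, 6)) + 91) = 5*((-3 - 8) + 91) = 5*(-11 + 91) = 5*80 = 400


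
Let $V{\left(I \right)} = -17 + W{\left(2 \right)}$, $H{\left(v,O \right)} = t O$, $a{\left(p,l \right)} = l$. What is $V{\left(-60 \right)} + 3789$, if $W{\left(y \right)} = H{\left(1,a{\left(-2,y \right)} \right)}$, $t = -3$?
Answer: $3766$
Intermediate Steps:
$H{\left(v,O \right)} = - 3 O$
$W{\left(y \right)} = - 3 y$
$V{\left(I \right)} = -23$ ($V{\left(I \right)} = -17 - 6 = -23$)
$V{\left(-60 \right)} + 3789 = -23 + 3789 = 3766$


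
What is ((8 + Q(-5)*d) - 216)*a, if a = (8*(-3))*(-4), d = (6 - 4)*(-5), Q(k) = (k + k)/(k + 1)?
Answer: -22368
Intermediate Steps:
Q(k) = 2*k/(1 + k) (Q(k) = (2*k)/(1 + k) = 2*k/(1 + k))
d = -10 (d = 2*(-5) = -10)
a = 96 (a = -24*(-4) = 96)
((8 + Q(-5)*d) - 216)*a = ((8 + (2*(-5)/(1 - 5))*(-10)) - 216)*96 = ((8 + (2*(-5)/(-4))*(-10)) - 216)*96 = ((8 + (2*(-5)*(-1/4))*(-10)) - 216)*96 = ((8 + (5/2)*(-10)) - 216)*96 = ((8 - 25) - 216)*96 = (-17 - 216)*96 = -233*96 = -22368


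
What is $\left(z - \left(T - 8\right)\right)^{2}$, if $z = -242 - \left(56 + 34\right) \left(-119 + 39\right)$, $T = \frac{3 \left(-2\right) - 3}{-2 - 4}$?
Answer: $\frac{194017041}{4} \approx 4.8504 \cdot 10^{7}$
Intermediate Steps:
$T = \frac{3}{2}$ ($T = \frac{-6 - 3}{-6} = \left(-9\right) \left(- \frac{1}{6}\right) = \frac{3}{2} \approx 1.5$)
$z = 6958$ ($z = -242 - 90 \left(-80\right) = -242 - -7200 = -242 + 7200 = 6958$)
$\left(z - \left(T - 8\right)\right)^{2} = \left(6958 - \left(\frac{3}{2} - 8\right)\right)^{2} = \left(6958 - - \frac{13}{2}\right)^{2} = \left(6958 + \frac{13}{2}\right)^{2} = \left(\frac{13929}{2}\right)^{2} = \frac{194017041}{4}$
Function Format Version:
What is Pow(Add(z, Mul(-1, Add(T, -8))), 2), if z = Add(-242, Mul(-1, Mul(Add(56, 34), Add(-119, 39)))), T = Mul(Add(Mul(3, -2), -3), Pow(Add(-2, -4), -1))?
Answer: Rational(194017041, 4) ≈ 4.8504e+7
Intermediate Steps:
T = Rational(3, 2) (T = Mul(Add(-6, -3), Pow(-6, -1)) = Mul(-9, Rational(-1, 6)) = Rational(3, 2) ≈ 1.5000)
z = 6958 (z = Add(-242, Mul(-1, Mul(90, -80))) = Add(-242, Mul(-1, -7200)) = Add(-242, 7200) = 6958)
Pow(Add(z, Mul(-1, Add(T, -8))), 2) = Pow(Add(6958, Mul(-1, Add(Rational(3, 2), -8))), 2) = Pow(Add(6958, Mul(-1, Rational(-13, 2))), 2) = Pow(Add(6958, Rational(13, 2)), 2) = Pow(Rational(13929, 2), 2) = Rational(194017041, 4)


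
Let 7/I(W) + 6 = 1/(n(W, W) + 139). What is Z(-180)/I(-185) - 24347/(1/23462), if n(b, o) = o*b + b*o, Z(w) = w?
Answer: -30473361983298/53347 ≈ -5.7123e+8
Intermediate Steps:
n(b, o) = 2*b*o (n(b, o) = b*o + b*o = 2*b*o)
I(W) = 7/(-6 + 1/(139 + 2*W²)) (I(W) = 7/(-6 + 1/(2*W*W + 139)) = 7/(-6 + 1/(2*W² + 139)) = 7/(-6 + 1/(139 + 2*W²)))
Z(-180)/I(-185) - 24347/(1/23462) = -180*(833 + 12*(-185)²)/(7*(-139 - 2*(-185)²)) - 24347/(1/23462) = -180*(833 + 12*34225)/(7*(-139 - 2*34225)) - 24347/1/23462 = -180*(833 + 410700)/(7*(-139 - 68450)) - 24347*23462 = -180/(7*(-68589)/411533) - 571229314 = -180/(7*(1/411533)*(-68589)) - 571229314 = -180/(-480123/411533) - 571229314 = -180*(-411533/480123) - 571229314 = 8230660/53347 - 571229314 = -30473361983298/53347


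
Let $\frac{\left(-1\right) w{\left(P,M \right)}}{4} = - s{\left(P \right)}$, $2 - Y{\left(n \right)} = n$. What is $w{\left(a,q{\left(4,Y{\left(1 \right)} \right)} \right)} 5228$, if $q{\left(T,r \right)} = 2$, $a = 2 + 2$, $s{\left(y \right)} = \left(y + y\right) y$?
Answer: $669184$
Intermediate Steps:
$s{\left(y \right)} = 2 y^{2}$ ($s{\left(y \right)} = 2 y y = 2 y^{2}$)
$Y{\left(n \right)} = 2 - n$
$a = 4$
$w{\left(P,M \right)} = 8 P^{2}$ ($w{\left(P,M \right)} = - 4 \left(- 2 P^{2}\right) = 8 P^{2}$)
$w{\left(a,q{\left(4,Y{\left(1 \right)} \right)} \right)} 5228 = 8 \cdot 4^{2} \cdot 5228 = 8 \cdot 16 \cdot 5228 = 128 \cdot 5228 = 669184$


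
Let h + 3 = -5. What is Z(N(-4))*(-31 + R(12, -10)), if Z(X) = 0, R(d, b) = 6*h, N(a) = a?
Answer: 0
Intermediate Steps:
h = -8 (h = -3 - 5 = -8)
R(d, b) = -48 (R(d, b) = 6*(-8) = -48)
Z(N(-4))*(-31 + R(12, -10)) = 0*(-31 - 48) = 0*(-79) = 0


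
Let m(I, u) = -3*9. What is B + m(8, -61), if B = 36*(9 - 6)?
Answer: 81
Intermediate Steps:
B = 108 (B = 36*3 = 108)
m(I, u) = -27
B + m(8, -61) = 108 - 27 = 81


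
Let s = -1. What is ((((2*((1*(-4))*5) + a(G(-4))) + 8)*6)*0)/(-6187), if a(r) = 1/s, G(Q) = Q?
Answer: 0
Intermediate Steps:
a(r) = -1 (a(r) = 1/(-1) = -1)
((((2*((1*(-4))*5) + a(G(-4))) + 8)*6)*0)/(-6187) = ((((2*((1*(-4))*5) - 1) + 8)*6)*0)/(-6187) = ((((2*(-4*5) - 1) + 8)*6)*0)*(-1/6187) = ((((2*(-20) - 1) + 8)*6)*0)*(-1/6187) = ((((-40 - 1) + 8)*6)*0)*(-1/6187) = (((-41 + 8)*6)*0)*(-1/6187) = (-33*6*0)*(-1/6187) = -198*0*(-1/6187) = 0*(-1/6187) = 0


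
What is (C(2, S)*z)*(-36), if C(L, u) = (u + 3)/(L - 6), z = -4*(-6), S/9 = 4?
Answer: 8424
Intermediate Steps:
S = 36 (S = 9*4 = 36)
z = 24
C(L, u) = (3 + u)/(-6 + L)
(C(2, S)*z)*(-36) = (((3 + 36)/(-6 + 2))*24)*(-36) = ((39/(-4))*24)*(-36) = (-¼*39*24)*(-36) = -39/4*24*(-36) = -234*(-36) = 8424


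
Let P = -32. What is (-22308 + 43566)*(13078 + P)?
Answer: 277331868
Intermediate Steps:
(-22308 + 43566)*(13078 + P) = (-22308 + 43566)*(13078 - 32) = 21258*13046 = 277331868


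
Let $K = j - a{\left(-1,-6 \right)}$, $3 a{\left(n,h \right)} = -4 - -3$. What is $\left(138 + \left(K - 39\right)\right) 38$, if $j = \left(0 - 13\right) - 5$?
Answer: $\frac{9272}{3} \approx 3090.7$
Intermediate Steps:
$j = -18$ ($j = -13 - 5 = -18$)
$a{\left(n,h \right)} = - \frac{1}{3}$ ($a{\left(n,h \right)} = \frac{-4 - -3}{3} = \frac{-4 + 3}{3} = \frac{1}{3} \left(-1\right) = - \frac{1}{3}$)
$K = - \frac{53}{3}$ ($K = -18 - - \frac{1}{3} = -18 + \frac{1}{3} = - \frac{53}{3} \approx -17.667$)
$\left(138 + \left(K - 39\right)\right) 38 = \left(138 - \frac{170}{3}\right) 38 = \frac{244}{3} \cdot 38 = \frac{9272}{3}$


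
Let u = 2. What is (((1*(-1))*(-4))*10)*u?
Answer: 80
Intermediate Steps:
(((1*(-1))*(-4))*10)*u = (((1*(-1))*(-4))*10)*2 = (-1*(-4)*10)*2 = (4*10)*2 = 40*2 = 80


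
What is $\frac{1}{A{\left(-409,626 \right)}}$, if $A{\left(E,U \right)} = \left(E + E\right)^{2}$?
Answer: $\frac{1}{669124} \approx 1.4945 \cdot 10^{-6}$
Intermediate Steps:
$A{\left(E,U \right)} = 4 E^{2}$ ($A{\left(E,U \right)} = \left(2 E\right)^{2} = 4 E^{2}$)
$\frac{1}{A{\left(-409,626 \right)}} = \frac{1}{4 \left(-409\right)^{2}} = \frac{1}{4 \cdot 167281} = \frac{1}{669124}$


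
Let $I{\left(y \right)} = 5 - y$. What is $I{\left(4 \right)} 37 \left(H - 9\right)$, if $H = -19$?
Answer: $-1036$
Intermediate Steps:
$I{\left(4 \right)} 37 \left(H - 9\right) = \left(5 - 4\right) 37 \left(-19 - 9\right) = 1 \cdot 37 \left(-28\right) = 37 \left(-28\right) = -1036$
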